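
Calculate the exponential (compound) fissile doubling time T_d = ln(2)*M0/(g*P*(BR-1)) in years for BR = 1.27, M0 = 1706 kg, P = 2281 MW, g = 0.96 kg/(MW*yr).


Breeding gain G = BR - 1 = 1.27 - 1 = 0.27
Fissile production rate = g * P * G = 0.96 * 2281 * 0.27 = 591.2352 kg/yr
T_d = ln(2) * M0 / (g * P * G)
T_d = ln(2) * 1706 / 591.2352 = 2.0001 yr

2.0001


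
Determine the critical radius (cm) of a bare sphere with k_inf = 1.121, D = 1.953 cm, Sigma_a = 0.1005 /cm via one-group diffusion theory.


L^2 = D / Sigma_a = 1.953 / 0.1005 = 19.43284 cm^2
B_m^2 = (k_inf - 1) / L^2 = (1.121 - 1) / 19.43284 = 0.006226573 /cm^2
For a bare sphere: B_g = pi/R, so R_c = pi / sqrt(B_m^2)
R_c = pi / sqrt(0.006226573) = 39.813 cm

39.813


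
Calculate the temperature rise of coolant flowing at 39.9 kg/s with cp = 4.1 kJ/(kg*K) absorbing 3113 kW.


dT = Q / (m_dot * cp)
dT = 3113 / (39.9 * 4.1)
dT = 19.029 C

19.029


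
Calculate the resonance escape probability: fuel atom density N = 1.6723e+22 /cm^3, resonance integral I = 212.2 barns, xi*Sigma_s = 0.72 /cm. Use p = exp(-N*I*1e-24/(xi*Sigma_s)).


p = exp(-N * I * 1e-24 / (xi*Sigma_s))
p = exp(-1.6723e+22 * 212.2 * 1e-24 / 0.72)
p = 0.0072363

0.0072363


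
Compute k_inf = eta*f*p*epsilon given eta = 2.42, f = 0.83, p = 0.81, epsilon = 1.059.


k_inf = eta * f * p * epsilon
k_inf = 2.42 * 0.83 * 0.81 * 1.059
k_inf = 1.7230

1.7230


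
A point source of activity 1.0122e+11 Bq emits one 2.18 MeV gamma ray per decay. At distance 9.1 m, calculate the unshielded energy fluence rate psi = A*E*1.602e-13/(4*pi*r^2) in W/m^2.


psi = A * E * 1.602e-13 / (4*pi*r^2)
psi = 1.0122e+11 * 2.18 * 1.602e-13 / (4*pi*9.1^2)
psi = 3.3970e-05 W/m^2

3.3970e-05


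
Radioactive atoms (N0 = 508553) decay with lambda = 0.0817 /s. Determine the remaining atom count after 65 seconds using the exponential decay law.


N = N0 * exp(-lambda * t)
N = 508553 * exp(-0.0817 * 65)
N = 2512.0

2512.0


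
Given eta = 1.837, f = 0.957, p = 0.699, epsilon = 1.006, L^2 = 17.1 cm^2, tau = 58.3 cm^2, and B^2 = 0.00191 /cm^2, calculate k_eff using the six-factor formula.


k_inf = eta*f*p*eps = 1.837*0.957*0.699*1.006 = 1.236221
P_TNL = 1/(1 + L^2*B^2) = 1/(1 + 17.1*0.00191) = 0.9683720
P_FNL = exp(-B^2*tau) = exp(-0.00191*58.3) = 0.8946229
k_eff = k_inf * P_TNL * P_FNL = 1.236221 * 0.9683720 * 0.8946229
k_eff = 1.0710

1.0710


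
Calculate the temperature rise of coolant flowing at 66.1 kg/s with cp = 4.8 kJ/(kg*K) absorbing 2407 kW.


dT = Q / (m_dot * cp)
dT = 2407 / (66.1 * 4.8)
dT = 7.5864 C

7.5864


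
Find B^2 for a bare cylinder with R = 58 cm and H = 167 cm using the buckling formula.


B^2 = (2.405/R)^2 + (pi/H)^2
B^2 = (2.405/58)^2 + (pi/167)^2
B^2 = 0.0020733 /cm^2

0.0020733


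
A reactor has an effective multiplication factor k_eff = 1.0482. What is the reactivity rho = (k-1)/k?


rho = (k_eff - 1) / k_eff
rho = (1.0482 - 1) / 1.0482
rho = 0.045984

0.045984


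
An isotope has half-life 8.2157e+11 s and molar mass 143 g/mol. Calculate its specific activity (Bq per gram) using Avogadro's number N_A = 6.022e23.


lambda = ln(2) / t_half = ln(2) / 8.2157e+11 = 8.436861e-13 /s
SA = lambda * N_A / M
SA = 8.436861e-13 * 6.022e23 / 143
SA = 3.5529e+09 Bq/g

3.5529e+09


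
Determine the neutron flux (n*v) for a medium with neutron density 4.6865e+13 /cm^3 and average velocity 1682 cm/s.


phi = n * v
phi = 4.6865e+13 * 1682
phi = 7.8827e+16 /cm^2/s

7.8827e+16


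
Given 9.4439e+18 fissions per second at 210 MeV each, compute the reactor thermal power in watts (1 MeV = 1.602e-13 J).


P = fission_rate * E_MeV * 1.602e-13
P = 9.4439e+18 * 210 * 1.602e-13
P = 3.1771e+08 W

3.1771e+08


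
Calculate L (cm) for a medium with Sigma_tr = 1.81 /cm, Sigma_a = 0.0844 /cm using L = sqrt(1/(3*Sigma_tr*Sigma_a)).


D = 1 / (3 * Sigma_tr) = 1 / (3 * 1.81) = 0.1841621 cm
L = sqrt(D / Sigma_a)
L = sqrt(0.1841621 / 0.0844)
L = 1.4772 cm

1.4772


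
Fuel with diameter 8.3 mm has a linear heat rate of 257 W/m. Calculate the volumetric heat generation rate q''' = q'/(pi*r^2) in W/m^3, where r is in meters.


r = D / 2 / 1000 = 8.3 / 2 / 1000 = 0.00415 m
q''' = q' / (pi * r^2)
q''' = 257 / (pi * 0.00415^2)
q''' = 4.7499e+06 W/m^3

4.7499e+06


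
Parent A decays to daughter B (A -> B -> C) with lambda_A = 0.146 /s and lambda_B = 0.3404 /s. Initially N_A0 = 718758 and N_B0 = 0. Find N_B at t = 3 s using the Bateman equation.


N_B(t) = lambda_A * N_A0 / (lambda_B - lambda_A) * [exp(-lambda_A*t) - exp(-lambda_B*t)]
exp(-0.146*3) = 0.6453258; exp(-0.3404*3) = 0.3601625
N_B = 0.146 * 718758 / (0.3404 - 0.146) * (0.6453258 - 0.3601625)
N_B = 153933

153933


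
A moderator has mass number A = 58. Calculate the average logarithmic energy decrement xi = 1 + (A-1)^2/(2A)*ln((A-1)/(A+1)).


xi = 1 + (A-1)^2/(2A) * ln((A-1)/(A+1))
xi = 1 + (58-1)^2/(2*58) * ln((58-1)/(58 +1))
xi = 0.034090

0.034090


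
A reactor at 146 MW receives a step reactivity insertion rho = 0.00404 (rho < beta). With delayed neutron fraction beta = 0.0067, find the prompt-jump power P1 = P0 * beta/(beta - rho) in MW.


P1/P0 = beta / (beta - rho)
P1/P0 = 0.0067 / (0.0067 - 0.00404) = 2.518797
P1 = 146 * 2.518797 = 367.74 MW

367.74


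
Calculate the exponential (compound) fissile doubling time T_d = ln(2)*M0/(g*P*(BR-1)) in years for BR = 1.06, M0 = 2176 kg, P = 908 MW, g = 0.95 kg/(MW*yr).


Breeding gain G = BR - 1 = 1.06 - 1 = 0.06
Fissile production rate = g * P * G = 0.95 * 908 * 0.06 = 51.756 kg/yr
T_d = ln(2) * M0 / (g * P * G)
T_d = ln(2) * 2176 / 51.756 = 29.142 yr

29.142


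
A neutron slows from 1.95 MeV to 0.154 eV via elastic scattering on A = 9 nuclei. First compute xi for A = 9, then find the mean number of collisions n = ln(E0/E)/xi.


xi = 1 + (A-1)^2/(2A)*ln((A-1)/(A+1)) = 0.2066007 (for A = 9)
n = ln(E0/E) / xi
n = ln(1.95e6 / 0.154) / 0.2066007
n = ln(1.266234e+07) / 0.2066007 = 79.158

79.158


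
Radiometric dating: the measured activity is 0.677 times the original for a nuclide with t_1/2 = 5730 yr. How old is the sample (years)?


lambda = ln(2) / t_half = ln(2) / 5730 = 1.209681e-04 /yr
t = -ln(A/A0) / lambda
t = -ln(0.677) / 1.209681e-04
t = 3224.7 yr

3224.7


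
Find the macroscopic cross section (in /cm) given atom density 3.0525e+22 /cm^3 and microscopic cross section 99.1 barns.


Sigma = N * sigma_barns * 1e-24
Sigma = 3.0525e+22 * 99.1 * 1e-24
Sigma = 3.0250 /cm

3.0250


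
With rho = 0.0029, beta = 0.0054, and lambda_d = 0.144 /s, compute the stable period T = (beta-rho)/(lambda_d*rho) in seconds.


T = (beta - rho) / (lambda_d * rho)
T = (0.0054 - 0.0029) / (0.144 * 0.0029)
T = 5.9866 s

5.9866


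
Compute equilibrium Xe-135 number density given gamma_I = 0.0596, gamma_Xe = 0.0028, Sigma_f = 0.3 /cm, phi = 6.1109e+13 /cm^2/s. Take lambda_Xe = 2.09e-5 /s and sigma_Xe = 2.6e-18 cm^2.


Xe_eq = (gamma_I + gamma_Xe) * Sigma_f * phi / (lambda_Xe + sigma_Xe * phi)
Numerator = (0.0596 + 0.0028) * 0.3 * 6.1109e+13 = 1.143960e+12
Denominator = 2.09e-5 + 2.6e-18 * 6.1109e+13 = 1.797834e-04
Xe_eq = 1.143960e+12 / 1.797834e-04 = 6.3630e+15 /cm^3

6.3630e+15


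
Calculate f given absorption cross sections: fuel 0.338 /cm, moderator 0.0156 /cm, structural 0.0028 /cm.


f = Sigma_a_fuel / (Sigma_a_fuel + Sigma_a_mod + Sigma_a_other)
f = 0.338 / (0.338 + 0.0156 + 0.0028)
f = 0.94837

0.94837


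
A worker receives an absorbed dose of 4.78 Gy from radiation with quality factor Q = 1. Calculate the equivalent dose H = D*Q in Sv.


H = D * Q
H = 4.78 * 1
H = 4.7800 Sv

4.7800


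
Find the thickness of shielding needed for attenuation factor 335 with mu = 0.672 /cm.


x = ln(factor) / mu
x = ln(335) / 0.672
x = 8.6520 cm

8.6520


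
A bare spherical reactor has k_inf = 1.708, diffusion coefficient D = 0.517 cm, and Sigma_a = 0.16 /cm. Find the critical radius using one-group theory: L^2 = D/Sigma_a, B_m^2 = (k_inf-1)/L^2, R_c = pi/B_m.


L^2 = D / Sigma_a = 0.517 / 0.16 = 3.231250 cm^2
B_m^2 = (k_inf - 1) / L^2 = (1.708 - 1) / 3.231250 = 0.2191103 /cm^2
For a bare sphere: B_g = pi/R, so R_c = pi / sqrt(B_m^2)
R_c = pi / sqrt(0.2191103) = 6.7115 cm

6.7115


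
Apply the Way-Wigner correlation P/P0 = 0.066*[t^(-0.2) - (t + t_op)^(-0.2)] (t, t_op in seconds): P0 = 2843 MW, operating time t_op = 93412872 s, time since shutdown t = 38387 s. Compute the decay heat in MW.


P/P0 = 0.066 * [t^(-0.2) - (t + t_op)^(-0.2)]
P/P0 = 0.066 * [38387^(-0.2) - (38387 + 93412872)^(-0.2)]
P/P0 = 0.066 * [0.1211053 - 0.02546144] = 0.006312495
P = 2843 * 0.006312495 = 17.946 MW

17.946


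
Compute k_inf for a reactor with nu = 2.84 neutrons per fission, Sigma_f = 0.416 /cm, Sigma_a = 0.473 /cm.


k_inf = nu * Sigma_f / Sigma_a
k_inf = 2.84 * 0.416 / 0.473
k_inf = 2.4978

2.4978


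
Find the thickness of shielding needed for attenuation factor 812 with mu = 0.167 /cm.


x = ln(factor) / mu
x = ln(812) / 0.167
x = 40.117 cm

40.117


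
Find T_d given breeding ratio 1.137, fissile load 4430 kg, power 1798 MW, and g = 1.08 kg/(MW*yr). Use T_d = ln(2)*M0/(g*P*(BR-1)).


Breeding gain G = BR - 1 = 1.137 - 1 = 0.137
Fissile production rate = g * P * G = 1.08 * 1798 * 0.137 = 266.03208 kg/yr
T_d = ln(2) * M0 / (g * P * G)
T_d = ln(2) * 4430 / 266.03208 = 11.542 yr

11.542


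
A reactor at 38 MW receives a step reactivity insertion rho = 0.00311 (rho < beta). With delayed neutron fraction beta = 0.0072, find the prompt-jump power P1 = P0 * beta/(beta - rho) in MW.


P1/P0 = beta / (beta - rho)
P1/P0 = 0.0072 / (0.0072 - 0.00311) = 1.760391
P1 = 38 * 1.760391 = 66.895 MW

66.895


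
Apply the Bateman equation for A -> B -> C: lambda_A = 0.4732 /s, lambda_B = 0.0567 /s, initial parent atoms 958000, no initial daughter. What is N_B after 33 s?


N_B(t) = lambda_A * N_A0 / (lambda_B - lambda_A) * [exp(-lambda_A*t) - exp(-lambda_B*t)]
exp(-0.4732*33) = 1.652841e-07; exp(-0.0567*33) = 0.1539542
N_B = 0.4732 * 958000 / (0.0567 - 0.4732) * (1.652841e-07 - 0.1539542)
N_B = 167566

167566


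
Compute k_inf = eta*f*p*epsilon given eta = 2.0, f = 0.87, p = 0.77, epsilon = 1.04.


k_inf = eta * f * p * epsilon
k_inf = 2.0 * 0.87 * 0.77 * 1.04
k_inf = 1.3934

1.3934


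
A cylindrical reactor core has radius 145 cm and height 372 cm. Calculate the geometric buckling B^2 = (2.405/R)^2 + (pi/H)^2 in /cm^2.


B^2 = (2.405/R)^2 + (pi/H)^2
B^2 = (2.405/145)^2 + (pi/372)^2
B^2 = 3.4642e-04 /cm^2

3.4642e-04


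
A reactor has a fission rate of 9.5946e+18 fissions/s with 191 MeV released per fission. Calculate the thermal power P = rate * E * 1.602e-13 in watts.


P = fission_rate * E_MeV * 1.602e-13
P = 9.5946e+18 * 191 * 1.602e-13
P = 2.9358e+08 W

2.9358e+08


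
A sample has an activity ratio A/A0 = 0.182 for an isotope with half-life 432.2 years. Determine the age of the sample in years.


lambda = ln(2) / t_half = ln(2) / 432.2 = 0.001603765 /yr
t = -ln(A/A0) / lambda
t = -ln(0.182) / 0.001603765
t = 1062.3 yr

1062.3


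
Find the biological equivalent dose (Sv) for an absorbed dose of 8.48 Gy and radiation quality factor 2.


H = D * Q
H = 8.48 * 2
H = 16.960 Sv

16.960


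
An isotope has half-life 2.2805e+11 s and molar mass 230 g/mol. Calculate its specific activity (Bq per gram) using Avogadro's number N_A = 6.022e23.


lambda = ln(2) / t_half = ln(2) / 2.2805e+11 = 3.039453e-12 /s
SA = lambda * N_A / M
SA = 3.039453e-12 * 6.022e23 / 230
SA = 7.9581e+09 Bq/g

7.9581e+09


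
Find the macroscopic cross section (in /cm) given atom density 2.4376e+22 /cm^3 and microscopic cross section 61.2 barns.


Sigma = N * sigma_barns * 1e-24
Sigma = 2.4376e+22 * 61.2 * 1e-24
Sigma = 1.4918 /cm

1.4918


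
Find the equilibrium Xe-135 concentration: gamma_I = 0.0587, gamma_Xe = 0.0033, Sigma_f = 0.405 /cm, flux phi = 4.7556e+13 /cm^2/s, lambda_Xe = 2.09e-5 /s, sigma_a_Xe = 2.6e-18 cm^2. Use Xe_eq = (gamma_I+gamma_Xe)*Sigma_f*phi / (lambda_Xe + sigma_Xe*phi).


Xe_eq = (gamma_I + gamma_Xe) * Sigma_f * phi / (lambda_Xe + sigma_Xe * phi)
Numerator = (0.0587 + 0.0033) * 0.405 * 4.7556e+13 = 1.194131e+12
Denominator = 2.09e-5 + 2.6e-18 * 4.7556e+13 = 1.445456e-04
Xe_eq = 1.194131e+12 / 1.445456e-04 = 8.2613e+15 /cm^3

8.2613e+15


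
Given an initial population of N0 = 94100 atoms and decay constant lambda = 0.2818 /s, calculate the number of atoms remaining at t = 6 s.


N = N0 * exp(-lambda * t)
N = 94100 * exp(-0.2818 * 6)
N = 17349

17349


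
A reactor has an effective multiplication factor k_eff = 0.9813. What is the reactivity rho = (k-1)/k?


rho = (k_eff - 1) / k_eff
rho = (0.9813 - 1) / 0.9813
rho = -0.019056

-0.019056


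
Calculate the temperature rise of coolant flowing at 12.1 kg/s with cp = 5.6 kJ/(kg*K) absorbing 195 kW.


dT = Q / (m_dot * cp)
dT = 195 / (12.1 * 5.6)
dT = 2.8778 C

2.8778


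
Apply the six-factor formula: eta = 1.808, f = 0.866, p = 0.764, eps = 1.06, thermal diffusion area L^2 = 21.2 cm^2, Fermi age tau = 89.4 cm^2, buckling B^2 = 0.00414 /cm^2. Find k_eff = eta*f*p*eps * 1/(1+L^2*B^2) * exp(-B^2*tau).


k_inf = eta*f*p*eps = 1.808*0.866*0.764*1.06 = 1.267989
P_TNL = 1/(1 + L^2*B^2) = 1/(1 + 21.2*0.00414) = 0.9193137
P_FNL = exp(-B^2*tau) = exp(-0.00414*89.4) = 0.6906542
k_eff = k_inf * P_TNL * P_FNL = 1.267989 * 0.9193137 * 0.6906542
k_eff = 0.80508

0.80508


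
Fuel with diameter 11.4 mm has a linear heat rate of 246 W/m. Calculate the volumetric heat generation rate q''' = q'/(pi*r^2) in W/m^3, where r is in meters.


r = D / 2 / 1000 = 11.4 / 2 / 1000 = 0.0057 m
q''' = q' / (pi * r^2)
q''' = 246 / (pi * 0.0057^2)
q''' = 2.4101e+06 W/m^3

2.4101e+06


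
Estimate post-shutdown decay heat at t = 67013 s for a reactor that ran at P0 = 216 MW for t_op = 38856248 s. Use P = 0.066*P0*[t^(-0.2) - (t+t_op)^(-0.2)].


P/P0 = 0.066 * [t^(-0.2) - (t + t_op)^(-0.2)]
P/P0 = 0.066 * [67013^(-0.2) - (67013 + 38856248)^(-0.2)]
P/P0 = 0.066 * [0.1083349 - 0.03033599] = 0.005147928
P = 216 * 0.005147928 = 1.1120 MW

1.1120


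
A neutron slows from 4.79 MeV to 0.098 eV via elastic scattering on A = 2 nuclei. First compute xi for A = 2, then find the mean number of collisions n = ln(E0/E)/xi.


xi = 1 + (A-1)^2/(2A)*ln((A-1)/(A+1)) = 0.7253469 (for A = 2)
n = ln(E0/E) / xi
n = ln(4.79e6 / 0.098) / 0.7253469
n = ln(4.887755e+07) / 0.7253469 = 24.409

24.409


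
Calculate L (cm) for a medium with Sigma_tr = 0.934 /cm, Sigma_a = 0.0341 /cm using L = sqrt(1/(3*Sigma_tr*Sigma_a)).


D = 1 / (3 * Sigma_tr) = 1 / (3 * 0.934) = 0.3568879 cm
L = sqrt(D / Sigma_a)
L = sqrt(0.3568879 / 0.0341)
L = 3.2351 cm

3.2351


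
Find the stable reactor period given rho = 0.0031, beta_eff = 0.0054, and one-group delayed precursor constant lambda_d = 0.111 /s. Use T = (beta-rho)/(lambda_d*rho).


T = (beta - rho) / (lambda_d * rho)
T = (0.0054 - 0.0031) / (0.111 * 0.0031)
T = 6.6841 s

6.6841


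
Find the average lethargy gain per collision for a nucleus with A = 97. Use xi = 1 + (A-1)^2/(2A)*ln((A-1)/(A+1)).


xi = 1 + (A-1)^2/(2A) * ln((A-1)/(A+1))
xi = 1 + (97-1)^2/(2*97) * ln((97-1)/(97 +1))
xi = 0.020478

0.020478


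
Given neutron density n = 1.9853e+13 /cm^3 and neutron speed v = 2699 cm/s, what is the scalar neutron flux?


phi = n * v
phi = 1.9853e+13 * 2699
phi = 5.3583e+16 /cm^2/s

5.3583e+16


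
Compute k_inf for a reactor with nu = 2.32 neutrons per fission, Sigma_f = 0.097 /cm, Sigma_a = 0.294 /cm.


k_inf = nu * Sigma_f / Sigma_a
k_inf = 2.32 * 0.097 / 0.294
k_inf = 0.76544

0.76544


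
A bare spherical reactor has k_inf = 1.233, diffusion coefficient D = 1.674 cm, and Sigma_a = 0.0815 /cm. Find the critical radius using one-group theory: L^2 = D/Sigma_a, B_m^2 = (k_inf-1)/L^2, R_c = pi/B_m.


L^2 = D / Sigma_a = 1.674 / 0.0815 = 20.53988 cm^2
B_m^2 = (k_inf - 1) / L^2 = (1.233 - 1) / 20.53988 = 0.01134379 /cm^2
For a bare sphere: B_g = pi/R, so R_c = pi / sqrt(B_m^2)
R_c = pi / sqrt(0.01134379) = 29.497 cm

29.497


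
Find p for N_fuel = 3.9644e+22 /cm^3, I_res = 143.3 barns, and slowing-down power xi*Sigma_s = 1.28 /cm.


p = exp(-N * I * 1e-24 / (xi*Sigma_s))
p = exp(-3.9644e+22 * 143.3 * 1e-24 / 1.28)
p = 0.011816

0.011816


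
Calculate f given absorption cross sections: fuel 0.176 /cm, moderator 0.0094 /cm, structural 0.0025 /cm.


f = Sigma_a_fuel / (Sigma_a_fuel + Sigma_a_mod + Sigma_a_other)
f = 0.176 / (0.176 + 0.0094 + 0.0025)
f = 0.93667

0.93667


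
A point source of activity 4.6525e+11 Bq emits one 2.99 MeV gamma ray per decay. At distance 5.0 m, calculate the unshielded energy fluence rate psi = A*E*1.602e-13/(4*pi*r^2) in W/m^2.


psi = A * E * 1.602e-13 / (4*pi*r^2)
psi = 4.6525e+11 * 2.99 * 1.602e-13 / (4*pi*5.0^2)
psi = 7.0937e-04 W/m^2

7.0937e-04


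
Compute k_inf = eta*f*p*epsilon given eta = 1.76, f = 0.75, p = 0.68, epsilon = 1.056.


k_inf = eta * f * p * epsilon
k_inf = 1.76 * 0.75 * 0.68 * 1.056
k_inf = 0.94787

0.94787


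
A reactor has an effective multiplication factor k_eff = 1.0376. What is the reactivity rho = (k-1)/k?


rho = (k_eff - 1) / k_eff
rho = (1.0376 - 1) / 1.0376
rho = 0.036237

0.036237


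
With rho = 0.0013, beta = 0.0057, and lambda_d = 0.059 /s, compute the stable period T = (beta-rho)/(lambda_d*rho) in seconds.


T = (beta - rho) / (lambda_d * rho)
T = (0.0057 - 0.0013) / (0.059 * 0.0013)
T = 57.366 s

57.366


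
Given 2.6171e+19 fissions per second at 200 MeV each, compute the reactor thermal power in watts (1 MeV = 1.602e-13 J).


P = fission_rate * E_MeV * 1.602e-13
P = 2.6171e+19 * 200 * 1.602e-13
P = 8.3852e+08 W

8.3852e+08


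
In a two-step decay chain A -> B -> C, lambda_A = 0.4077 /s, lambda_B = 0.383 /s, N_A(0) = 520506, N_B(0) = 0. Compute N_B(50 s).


N_B(t) = lambda_A * N_A0 / (lambda_B - lambda_A) * [exp(-lambda_A*t) - exp(-lambda_B*t)]
exp(-0.4077*50) = 1.402513e-09; exp(-0.383*50) = 4.822372e-09
N_B = 0.4077 * 520506 / (0.383 - 0.4077) * (1.402513e-09 - 4.822372e-09)
N_B = 0.029382

0.029382


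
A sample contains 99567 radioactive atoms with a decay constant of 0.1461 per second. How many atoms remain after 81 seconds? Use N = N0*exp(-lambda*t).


N = N0 * exp(-lambda * t)
N = 99567 * exp(-0.1461 * 81)
N = 0.72216

0.72216


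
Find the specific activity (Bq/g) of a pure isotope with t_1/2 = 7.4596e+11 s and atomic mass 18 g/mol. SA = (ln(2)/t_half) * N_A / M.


lambda = ln(2) / t_half = ln(2) / 7.4596e+11 = 9.292015e-13 /s
SA = lambda * N_A / M
SA = 9.292015e-13 * 6.022e23 / 18
SA = 3.1087e+10 Bq/g

3.1087e+10


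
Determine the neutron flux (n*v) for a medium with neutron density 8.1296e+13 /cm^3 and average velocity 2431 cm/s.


phi = n * v
phi = 8.1296e+13 * 2431
phi = 1.9763e+17 /cm^2/s

1.9763e+17


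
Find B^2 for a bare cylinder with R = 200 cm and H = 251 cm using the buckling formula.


B^2 = (2.405/R)^2 + (pi/H)^2
B^2 = (2.405/200)^2 + (pi/251)^2
B^2 = 3.0126e-04 /cm^2

3.0126e-04


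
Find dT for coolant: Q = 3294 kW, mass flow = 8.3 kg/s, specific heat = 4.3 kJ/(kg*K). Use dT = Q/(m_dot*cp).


dT = Q / (m_dot * cp)
dT = 3294 / (8.3 * 4.3)
dT = 92.295 C

92.295


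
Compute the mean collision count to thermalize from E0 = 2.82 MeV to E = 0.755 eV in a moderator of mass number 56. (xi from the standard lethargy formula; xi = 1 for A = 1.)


xi = 1 + (A-1)^2/(2A)*ln((A-1)/(A+1)) = 0.03529286 (for A = 56)
n = ln(E0/E) / xi
n = ln(2.82e6 / 0.755) / 0.03529286
n = ln(3.735099e+06) / 0.03529286 = 428.79

428.79


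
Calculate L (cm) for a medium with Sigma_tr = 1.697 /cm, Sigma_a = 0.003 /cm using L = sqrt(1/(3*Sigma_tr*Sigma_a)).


D = 1 / (3 * Sigma_tr) = 1 / (3 * 1.697) = 0.1964251 cm
L = sqrt(D / Sigma_a)
L = sqrt(0.1964251 / 0.003)
L = 8.0917 cm

8.0917


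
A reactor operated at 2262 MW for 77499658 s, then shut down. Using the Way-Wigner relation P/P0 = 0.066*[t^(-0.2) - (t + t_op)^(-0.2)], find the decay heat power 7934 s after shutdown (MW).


P/P0 = 0.066 * [t^(-0.2) - (t + t_op)^(-0.2)]
P/P0 = 0.066 * [7934^(-0.2) - (7934 + 77499658)^(-0.2)]
P/P0 = 0.066 * [0.1659975 - 0.02643207] = 0.009211318
P = 2262 * 0.009211318 = 20.836 MW

20.836


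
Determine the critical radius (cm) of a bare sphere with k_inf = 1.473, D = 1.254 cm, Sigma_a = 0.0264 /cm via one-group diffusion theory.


L^2 = D / Sigma_a = 1.254 / 0.0264 = 47.50000 cm^2
B_m^2 = (k_inf - 1) / L^2 = (1.473 - 1) / 47.50000 = 0.009957895 /cm^2
For a bare sphere: B_g = pi/R, so R_c = pi / sqrt(B_m^2)
R_c = pi / sqrt(0.009957895) = 31.482 cm

31.482


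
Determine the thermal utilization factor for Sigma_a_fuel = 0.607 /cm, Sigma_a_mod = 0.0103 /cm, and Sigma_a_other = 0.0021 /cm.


f = Sigma_a_fuel / (Sigma_a_fuel + Sigma_a_mod + Sigma_a_other)
f = 0.607 / (0.607 + 0.0103 + 0.0021)
f = 0.97998

0.97998


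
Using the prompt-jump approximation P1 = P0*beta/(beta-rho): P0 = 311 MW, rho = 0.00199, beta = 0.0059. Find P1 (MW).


P1/P0 = beta / (beta - rho)
P1/P0 = 0.0059 / (0.0059 - 0.00199) = 1.508951
P1 = 311 * 1.508951 = 469.28 MW

469.28


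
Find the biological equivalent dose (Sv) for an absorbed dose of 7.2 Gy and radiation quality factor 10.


H = D * Q
H = 7.2 * 10
H = 72.000 Sv

72.000


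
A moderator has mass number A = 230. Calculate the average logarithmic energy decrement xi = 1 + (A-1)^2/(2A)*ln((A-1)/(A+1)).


xi = 1 + (A-1)^2/(2A) * ln((A-1)/(A+1))
xi = 1 + (230-1)^2/(2*230) * ln((230-1)/(230 +1))
xi = 0.0086705

0.0086705


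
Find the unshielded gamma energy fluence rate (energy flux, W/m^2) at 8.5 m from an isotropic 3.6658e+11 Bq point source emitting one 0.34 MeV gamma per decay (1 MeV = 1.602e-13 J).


psi = A * E * 1.602e-13 / (4*pi*r^2)
psi = 3.6658e+11 * 0.34 * 1.602e-13 / (4*pi*8.5^2)
psi = 2.1992e-05 W/m^2

2.1992e-05


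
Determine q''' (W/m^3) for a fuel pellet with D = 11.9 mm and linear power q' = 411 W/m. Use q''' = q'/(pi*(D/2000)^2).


r = D / 2 / 1000 = 11.9 / 2 / 1000 = 0.00595 m
q''' = q' / (pi * r^2)
q''' = 411 / (pi * 0.00595^2)
q''' = 3.6954e+06 W/m^3

3.6954e+06


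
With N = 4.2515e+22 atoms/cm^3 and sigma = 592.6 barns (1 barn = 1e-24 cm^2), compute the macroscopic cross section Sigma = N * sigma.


Sigma = N * sigma_barns * 1e-24
Sigma = 4.2515e+22 * 592.6 * 1e-24
Sigma = 25.194 /cm

25.194


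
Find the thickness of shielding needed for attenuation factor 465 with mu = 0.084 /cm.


x = ln(factor) / mu
x = ln(465) / 0.084
x = 73.119 cm

73.119


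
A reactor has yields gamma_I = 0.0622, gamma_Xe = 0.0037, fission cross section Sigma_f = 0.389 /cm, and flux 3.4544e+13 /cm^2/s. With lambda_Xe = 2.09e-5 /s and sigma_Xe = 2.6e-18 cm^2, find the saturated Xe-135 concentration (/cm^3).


Xe_eq = (gamma_I + gamma_Xe) * Sigma_f * phi / (lambda_Xe + sigma_Xe * phi)
Numerator = (0.0622 + 0.0037) * 0.389 * 3.4544e+13 = 8.855389e+11
Denominator = 2.09e-5 + 2.6e-18 * 3.4544e+13 = 1.107144e-04
Xe_eq = 8.855389e+11 / 1.107144e-04 = 7.9984e+15 /cm^3

7.9984e+15


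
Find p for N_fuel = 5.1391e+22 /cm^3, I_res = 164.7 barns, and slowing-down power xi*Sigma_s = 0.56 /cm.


p = exp(-N * I * 1e-24 / (xi*Sigma_s))
p = exp(-5.1391e+22 * 164.7 * 1e-24 / 0.56)
p = 2.7282e-07

2.7282e-07


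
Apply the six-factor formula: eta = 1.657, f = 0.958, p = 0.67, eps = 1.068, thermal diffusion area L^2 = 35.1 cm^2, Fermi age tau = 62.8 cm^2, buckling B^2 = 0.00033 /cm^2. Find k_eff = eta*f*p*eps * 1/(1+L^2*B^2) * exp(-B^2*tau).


k_inf = eta*f*p*eps = 1.657*0.958*0.67*1.068 = 1.135884
P_TNL = 1/(1 + L^2*B^2) = 1/(1 + 35.1*0.00033) = 0.9885496
P_FNL = exp(-B^2*tau) = exp(-0.00033*62.8) = 0.9794893
k_eff = k_inf * P_TNL * P_FNL = 1.135884 * 0.9885496 * 0.9794893
k_eff = 1.0998

1.0998


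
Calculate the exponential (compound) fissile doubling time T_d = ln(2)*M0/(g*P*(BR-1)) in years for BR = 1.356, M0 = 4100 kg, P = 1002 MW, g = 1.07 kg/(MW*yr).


Breeding gain G = BR - 1 = 1.356 - 1 = 0.356
Fissile production rate = g * P * G = 1.07 * 1002 * 0.356 = 381.68184 kg/yr
T_d = ln(2) * M0 / (g * P * G)
T_d = ln(2) * 4100 / 381.68184 = 7.4457 yr

7.4457


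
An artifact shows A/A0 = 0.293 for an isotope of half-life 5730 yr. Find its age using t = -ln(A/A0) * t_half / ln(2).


lambda = ln(2) / t_half = ln(2) / 5730 = 1.209681e-04 /yr
t = -ln(A/A0) / lambda
t = -ln(0.293) / 1.209681e-04
t = 10148 yr

10148


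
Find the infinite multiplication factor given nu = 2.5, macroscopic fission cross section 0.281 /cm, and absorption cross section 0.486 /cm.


k_inf = nu * Sigma_f / Sigma_a
k_inf = 2.5 * 0.281 / 0.486
k_inf = 1.4455

1.4455


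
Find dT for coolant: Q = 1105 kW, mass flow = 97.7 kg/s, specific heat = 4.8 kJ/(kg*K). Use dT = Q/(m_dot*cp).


dT = Q / (m_dot * cp)
dT = 1105 / (97.7 * 4.8)
dT = 2.3563 C

2.3563


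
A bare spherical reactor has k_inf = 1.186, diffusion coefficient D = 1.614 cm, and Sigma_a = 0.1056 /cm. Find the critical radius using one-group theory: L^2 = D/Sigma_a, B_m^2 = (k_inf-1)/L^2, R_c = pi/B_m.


L^2 = D / Sigma_a = 1.614 / 0.1056 = 15.28409 cm^2
B_m^2 = (k_inf - 1) / L^2 = (1.186 - 1) / 15.28409 = 0.01216952 /cm^2
For a bare sphere: B_g = pi/R, so R_c = pi / sqrt(B_m^2)
R_c = pi / sqrt(0.01216952) = 28.478 cm

28.478


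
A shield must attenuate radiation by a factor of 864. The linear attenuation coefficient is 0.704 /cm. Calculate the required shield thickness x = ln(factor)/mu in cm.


x = ln(factor) / mu
x = ln(864) / 0.704
x = 9.6045 cm

9.6045


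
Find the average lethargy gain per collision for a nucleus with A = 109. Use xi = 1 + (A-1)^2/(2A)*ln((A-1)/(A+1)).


xi = 1 + (A-1)^2/(2A) * ln((A-1)/(A+1))
xi = 1 + (109-1)^2/(2*109) * ln((109-1)/(109 +1))
xi = 0.018237

0.018237


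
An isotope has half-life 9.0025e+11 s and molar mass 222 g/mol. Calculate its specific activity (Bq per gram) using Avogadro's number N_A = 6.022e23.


lambda = ln(2) / t_half = ln(2) / 9.0025e+11 = 7.699497e-13 /s
SA = lambda * N_A / M
SA = 7.699497e-13 * 6.022e23 / 222
SA = 2.0886e+09 Bq/g

2.0886e+09


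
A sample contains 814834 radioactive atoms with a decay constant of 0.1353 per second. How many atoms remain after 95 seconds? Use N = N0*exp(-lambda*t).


N = N0 * exp(-lambda * t)
N = 814834 * exp(-0.1353 * 95)
N = 2.1324

2.1324


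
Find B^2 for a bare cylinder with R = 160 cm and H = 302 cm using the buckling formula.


B^2 = (2.405/R)^2 + (pi/H)^2
B^2 = (2.405/160)^2 + (pi/302)^2
B^2 = 3.3415e-04 /cm^2

3.3415e-04


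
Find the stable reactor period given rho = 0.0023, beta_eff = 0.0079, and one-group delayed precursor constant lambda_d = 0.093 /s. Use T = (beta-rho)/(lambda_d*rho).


T = (beta - rho) / (lambda_d * rho)
T = (0.0079 - 0.0023) / (0.093 * 0.0023)
T = 26.180 s

26.180


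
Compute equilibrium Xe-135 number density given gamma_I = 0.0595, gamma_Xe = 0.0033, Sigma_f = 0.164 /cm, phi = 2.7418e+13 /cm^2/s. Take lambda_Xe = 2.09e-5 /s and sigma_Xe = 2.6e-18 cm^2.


Xe_eq = (gamma_I + gamma_Xe) * Sigma_f * phi / (lambda_Xe + sigma_Xe * phi)
Numerator = (0.0595 + 0.0033) * 0.164 * 2.7418e+13 = 2.823835e+11
Denominator = 2.09e-5 + 2.6e-18 * 2.7418e+13 = 9.218680e-05
Xe_eq = 2.823835e+11 / 9.218680e-05 = 3.0632e+15 /cm^3

3.0632e+15


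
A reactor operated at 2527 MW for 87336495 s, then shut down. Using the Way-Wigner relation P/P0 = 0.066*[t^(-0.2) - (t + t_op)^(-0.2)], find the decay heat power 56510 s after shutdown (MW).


P/P0 = 0.066 * [t^(-0.2) - (t + t_op)^(-0.2)]
P/P0 = 0.066 * [56510^(-0.2) - (56510 + 87336495)^(-0.2)]
P/P0 = 0.066 * [0.1120921 - 0.02580505] = 0.005694945
P = 2527 * 0.005694945 = 14.391 MW

14.391


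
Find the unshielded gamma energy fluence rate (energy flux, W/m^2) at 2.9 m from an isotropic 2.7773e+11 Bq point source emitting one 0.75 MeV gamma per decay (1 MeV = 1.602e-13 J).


psi = A * E * 1.602e-13 / (4*pi*r^2)
psi = 2.7773e+11 * 0.75 * 1.602e-13 / (4*pi*2.9^2)
psi = 3.1575e-04 W/m^2

3.1575e-04


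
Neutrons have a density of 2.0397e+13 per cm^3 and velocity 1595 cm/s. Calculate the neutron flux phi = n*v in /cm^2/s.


phi = n * v
phi = 2.0397e+13 * 1595
phi = 3.2533e+16 /cm^2/s

3.2533e+16


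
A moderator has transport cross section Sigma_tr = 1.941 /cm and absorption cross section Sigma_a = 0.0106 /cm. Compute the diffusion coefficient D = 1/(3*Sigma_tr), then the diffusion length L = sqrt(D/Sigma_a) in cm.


D = 1 / (3 * Sigma_tr) = 1 / (3 * 1.941) = 0.1717328 cm
L = sqrt(D / Sigma_a)
L = sqrt(0.1717328 / 0.0106)
L = 4.0251 cm

4.0251


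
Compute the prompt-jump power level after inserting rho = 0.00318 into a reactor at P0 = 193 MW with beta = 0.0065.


P1/P0 = beta / (beta - rho)
P1/P0 = 0.0065 / (0.0065 - 0.00318) = 1.957831
P1 = 193 * 1.957831 = 377.86 MW

377.86


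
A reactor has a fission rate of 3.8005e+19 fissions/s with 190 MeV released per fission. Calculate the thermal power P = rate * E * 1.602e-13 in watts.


P = fission_rate * E_MeV * 1.602e-13
P = 3.8005e+19 * 190 * 1.602e-13
P = 1.1568e+09 W

1.1568e+09


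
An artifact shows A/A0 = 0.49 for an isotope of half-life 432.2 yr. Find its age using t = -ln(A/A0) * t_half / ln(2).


lambda = ln(2) / t_half = ln(2) / 432.2 = 0.001603765 /yr
t = -ln(A/A0) / lambda
t = -ln(0.49) / 0.001603765
t = 444.80 yr

444.80


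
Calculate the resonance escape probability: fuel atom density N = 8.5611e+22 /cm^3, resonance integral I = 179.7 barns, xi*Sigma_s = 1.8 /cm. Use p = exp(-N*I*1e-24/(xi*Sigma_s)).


p = exp(-N * I * 1e-24 / (xi*Sigma_s))
p = exp(-8.5611e+22 * 179.7 * 1e-24 / 1.8)
p = 1.9416e-04

1.9416e-04


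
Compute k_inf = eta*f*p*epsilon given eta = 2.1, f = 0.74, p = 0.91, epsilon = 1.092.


k_inf = eta * f * p * epsilon
k_inf = 2.1 * 0.74 * 0.91 * 1.092
k_inf = 1.5442

1.5442


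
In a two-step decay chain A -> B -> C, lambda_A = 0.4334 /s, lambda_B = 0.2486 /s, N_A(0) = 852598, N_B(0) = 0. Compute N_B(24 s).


N_B(t) = lambda_A * N_A0 / (lambda_B - lambda_A) * [exp(-lambda_A*t) - exp(-lambda_B*t)]
exp(-0.4334*24) = 3.038383e-05; exp(-0.2486*24) = 0.002563453
N_B = 0.4334 * 852598 / (0.2486 - 0.4334) * (3.038383e-05 - 0.002563453)
N_B = 5065.0

5065.0


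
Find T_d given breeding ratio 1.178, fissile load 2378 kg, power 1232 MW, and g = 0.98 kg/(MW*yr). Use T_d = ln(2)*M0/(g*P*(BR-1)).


Breeding gain G = BR - 1 = 1.178 - 1 = 0.178
Fissile production rate = g * P * G = 0.98 * 1232 * 0.178 = 214.91008 kg/yr
T_d = ln(2) * M0 / (g * P * G)
T_d = ln(2) * 2378 / 214.91008 = 7.6697 yr

7.6697


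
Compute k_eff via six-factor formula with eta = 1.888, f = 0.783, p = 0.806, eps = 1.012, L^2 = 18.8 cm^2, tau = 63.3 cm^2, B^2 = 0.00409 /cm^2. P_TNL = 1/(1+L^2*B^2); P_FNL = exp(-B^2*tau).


k_inf = eta*f*p*eps = 1.888*0.783*0.806*1.012 = 1.205811
P_TNL = 1/(1 + L^2*B^2) = 1/(1 + 18.8*0.00409) = 0.9285982
P_FNL = exp(-B^2*tau) = exp(-0.00409*63.3) = 0.7719025
k_eff = k_inf * P_TNL * P_FNL = 1.205811 * 0.9285982 * 0.7719025
k_eff = 0.86431

0.86431


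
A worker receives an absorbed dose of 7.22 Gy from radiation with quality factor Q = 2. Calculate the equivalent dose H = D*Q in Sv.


H = D * Q
H = 7.22 * 2
H = 14.440 Sv

14.440


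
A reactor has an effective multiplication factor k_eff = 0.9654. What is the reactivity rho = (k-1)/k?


rho = (k_eff - 1) / k_eff
rho = (0.9654 - 1) / 0.9654
rho = -0.035840

-0.035840


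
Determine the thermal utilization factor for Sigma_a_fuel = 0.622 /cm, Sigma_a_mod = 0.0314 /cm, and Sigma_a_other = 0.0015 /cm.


f = Sigma_a_fuel / (Sigma_a_fuel + Sigma_a_mod + Sigma_a_other)
f = 0.622 / (0.622 + 0.0314 + 0.0015)
f = 0.94976

0.94976


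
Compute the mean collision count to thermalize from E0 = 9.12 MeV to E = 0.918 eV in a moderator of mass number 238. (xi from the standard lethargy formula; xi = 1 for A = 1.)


xi = 1 + (A-1)^2/(2A)*ln((A-1)/(A+1)) = 0.008379872 (for A = 238)
n = ln(E0/E) / xi
n = ln(9.12e6 / 0.918) / 0.008379872
n = ln(9.934641e+06) / 0.008379872 = 1922.6

1922.6


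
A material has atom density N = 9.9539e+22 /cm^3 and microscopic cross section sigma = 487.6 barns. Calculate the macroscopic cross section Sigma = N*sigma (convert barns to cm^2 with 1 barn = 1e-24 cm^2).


Sigma = N * sigma_barns * 1e-24
Sigma = 9.9539e+22 * 487.6 * 1e-24
Sigma = 48.535 /cm

48.535


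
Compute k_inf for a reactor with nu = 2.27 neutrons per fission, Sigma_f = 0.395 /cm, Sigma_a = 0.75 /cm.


k_inf = nu * Sigma_f / Sigma_a
k_inf = 2.27 * 0.395 / 0.75
k_inf = 1.1955

1.1955


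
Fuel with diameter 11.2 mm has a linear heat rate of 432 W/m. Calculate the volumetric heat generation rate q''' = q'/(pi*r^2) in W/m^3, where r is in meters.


r = D / 2 / 1000 = 11.2 / 2 / 1000 = 0.0056 m
q''' = q' / (pi * r^2)
q''' = 432 / (pi * 0.0056^2)
q''' = 4.3849e+06 W/m^3

4.3849e+06


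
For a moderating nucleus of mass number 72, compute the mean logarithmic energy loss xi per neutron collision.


xi = 1 + (A-1)^2/(2A) * ln((A-1)/(A+1))
xi = 1 + (72-1)^2/(2*72) * ln((72-1)/(72 +1))
xi = 0.027522

0.027522


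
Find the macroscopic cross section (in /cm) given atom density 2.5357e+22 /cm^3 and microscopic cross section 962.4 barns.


Sigma = N * sigma_barns * 1e-24
Sigma = 2.5357e+22 * 962.4 * 1e-24
Sigma = 24.404 /cm

24.404


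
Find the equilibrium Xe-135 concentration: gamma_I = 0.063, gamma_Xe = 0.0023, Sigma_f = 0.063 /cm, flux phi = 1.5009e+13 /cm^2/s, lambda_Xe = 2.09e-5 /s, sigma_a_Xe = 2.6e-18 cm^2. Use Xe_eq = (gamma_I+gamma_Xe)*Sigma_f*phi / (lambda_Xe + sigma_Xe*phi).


Xe_eq = (gamma_I + gamma_Xe) * Sigma_f * phi / (lambda_Xe + sigma_Xe * phi)
Numerator = (0.063 + 0.0023) * 0.063 * 1.5009e+13 = 6.174553e+10
Denominator = 2.09e-5 + 2.6e-18 * 1.5009e+13 = 5.992340e-05
Xe_eq = 6.174553e+10 / 5.992340e-05 = 1.0304e+15 /cm^3

1.0304e+15


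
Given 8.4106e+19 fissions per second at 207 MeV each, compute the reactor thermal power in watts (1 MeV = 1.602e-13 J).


P = fission_rate * E_MeV * 1.602e-13
P = 8.4106e+19 * 207 * 1.602e-13
P = 2.7891e+09 W

2.7891e+09


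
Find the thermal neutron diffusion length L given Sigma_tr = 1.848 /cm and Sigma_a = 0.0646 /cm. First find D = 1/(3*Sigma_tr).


D = 1 / (3 * Sigma_tr) = 1 / (3 * 1.848) = 0.1803752 cm
L = sqrt(D / Sigma_a)
L = sqrt(0.1803752 / 0.0646)
L = 1.6710 cm

1.6710


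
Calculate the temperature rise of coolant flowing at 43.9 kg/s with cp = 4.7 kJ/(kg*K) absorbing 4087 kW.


dT = Q / (m_dot * cp)
dT = 4087 / (43.9 * 4.7)
dT = 19.808 C

19.808


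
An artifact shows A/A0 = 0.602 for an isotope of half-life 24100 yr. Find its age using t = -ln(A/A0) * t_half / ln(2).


lambda = ln(2) / t_half = ln(2) / 24100 = 2.876129e-05 /yr
t = -ln(A/A0) / lambda
t = -ln(0.602) / 2.876129e-05
t = 17645 yr

17645


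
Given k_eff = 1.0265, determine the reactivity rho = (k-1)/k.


rho = (k_eff - 1) / k_eff
rho = (1.0265 - 1) / 1.0265
rho = 0.025816

0.025816


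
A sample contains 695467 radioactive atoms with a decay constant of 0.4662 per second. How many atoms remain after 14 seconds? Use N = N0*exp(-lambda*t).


N = N0 * exp(-lambda * t)
N = 695467 * exp(-0.4662 * 14)
N = 1017.9

1017.9


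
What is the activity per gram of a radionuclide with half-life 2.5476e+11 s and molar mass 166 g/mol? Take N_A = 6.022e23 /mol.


lambda = ln(2) / t_half = ln(2) / 2.5476e+11 = 2.720785e-12 /s
SA = lambda * N_A / M
SA = 2.720785e-12 * 6.022e23 / 166
SA = 9.8702e+09 Bq/g

9.8702e+09


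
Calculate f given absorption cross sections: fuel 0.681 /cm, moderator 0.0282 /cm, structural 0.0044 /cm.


f = Sigma_a_fuel / (Sigma_a_fuel + Sigma_a_mod + Sigma_a_other)
f = 0.681 / (0.681 + 0.0282 + 0.0044)
f = 0.95432

0.95432


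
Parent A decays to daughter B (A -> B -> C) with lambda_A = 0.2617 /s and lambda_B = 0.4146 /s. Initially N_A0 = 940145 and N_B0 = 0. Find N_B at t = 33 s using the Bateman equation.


N_B(t) = lambda_A * N_A0 / (lambda_B - lambda_A) * [exp(-lambda_A*t) - exp(-lambda_B*t)]
exp(-0.2617*33) = 1.775781e-04; exp(-0.4146*33) = 1.143062e-06
N_B = 0.2617 * 940145 / (0.4146 - 0.2617) * (1.775781e-04 - 1.143062e-06)
N_B = 283.91

283.91


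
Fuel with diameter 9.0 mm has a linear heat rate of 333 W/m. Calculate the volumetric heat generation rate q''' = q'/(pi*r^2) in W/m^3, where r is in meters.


r = D / 2 / 1000 = 9.0 / 2 / 1000 = 0.0045 m
q''' = q' / (pi * r^2)
q''' = 333 / (pi * 0.0045^2)
q''' = 5.2344e+06 W/m^3

5.2344e+06


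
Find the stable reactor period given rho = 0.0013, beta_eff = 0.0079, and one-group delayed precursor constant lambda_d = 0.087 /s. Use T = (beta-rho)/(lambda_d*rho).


T = (beta - rho) / (lambda_d * rho)
T = (0.0079 - 0.0013) / (0.087 * 0.0013)
T = 58.355 s

58.355


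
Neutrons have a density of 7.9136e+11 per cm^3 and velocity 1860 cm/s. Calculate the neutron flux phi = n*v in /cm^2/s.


phi = n * v
phi = 7.9136e+11 * 1860
phi = 1.4719e+15 /cm^2/s

1.4719e+15


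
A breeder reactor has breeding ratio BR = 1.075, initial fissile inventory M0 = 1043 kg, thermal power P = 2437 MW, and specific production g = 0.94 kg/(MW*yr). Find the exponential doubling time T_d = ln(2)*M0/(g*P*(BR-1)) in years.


Breeding gain G = BR - 1 = 1.075 - 1 = 0.075
Fissile production rate = g * P * G = 0.94 * 2437 * 0.075 = 171.8085 kg/yr
T_d = ln(2) * M0 / (g * P * G)
T_d = ln(2) * 1043 / 171.8085 = 4.2079 yr

4.2079


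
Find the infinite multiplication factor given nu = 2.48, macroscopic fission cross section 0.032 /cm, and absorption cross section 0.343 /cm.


k_inf = nu * Sigma_f / Sigma_a
k_inf = 2.48 * 0.032 / 0.343
k_inf = 0.23137

0.23137


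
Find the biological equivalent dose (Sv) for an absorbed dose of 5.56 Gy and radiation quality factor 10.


H = D * Q
H = 5.56 * 10
H = 55.600 Sv

55.600


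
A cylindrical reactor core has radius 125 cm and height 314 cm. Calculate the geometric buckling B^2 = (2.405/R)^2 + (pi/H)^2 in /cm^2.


B^2 = (2.405/R)^2 + (pi/H)^2
B^2 = (2.405/125)^2 + (pi/314)^2
B^2 = 4.7028e-04 /cm^2

4.7028e-04


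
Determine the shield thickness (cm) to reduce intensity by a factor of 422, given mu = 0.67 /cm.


x = ln(factor) / mu
x = ln(422) / 0.67
x = 9.0224 cm

9.0224


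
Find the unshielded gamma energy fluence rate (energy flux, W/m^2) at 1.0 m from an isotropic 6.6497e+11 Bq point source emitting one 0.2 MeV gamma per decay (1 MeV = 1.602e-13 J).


psi = A * E * 1.602e-13 / (4*pi*r^2)
psi = 6.6497e+11 * 0.2 * 1.602e-13 / (4*pi*1.0^2)
psi = 0.0016954 W/m^2

0.0016954


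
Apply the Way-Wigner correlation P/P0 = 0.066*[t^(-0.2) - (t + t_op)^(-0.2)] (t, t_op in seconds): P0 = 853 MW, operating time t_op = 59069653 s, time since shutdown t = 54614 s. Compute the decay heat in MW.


P/P0 = 0.066 * [t^(-0.2) - (t + t_op)^(-0.2)]
P/P0 = 0.066 * [54614^(-0.2) - (54614 + 59069653)^(-0.2)]
P/P0 = 0.066 * [0.1128598 - 0.02790274] = 0.005607166
P = 853 * 0.005607166 = 4.7829 MW

4.7829


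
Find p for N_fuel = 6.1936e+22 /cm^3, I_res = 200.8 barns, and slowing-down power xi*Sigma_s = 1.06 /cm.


p = exp(-N * I * 1e-24 / (xi*Sigma_s))
p = exp(-6.1936e+22 * 200.8 * 1e-24 / 1.06)
p = 8.0263e-06

8.0263e-06


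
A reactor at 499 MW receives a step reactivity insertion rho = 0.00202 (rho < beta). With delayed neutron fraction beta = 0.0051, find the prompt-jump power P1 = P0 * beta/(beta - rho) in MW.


P1/P0 = beta / (beta - rho)
P1/P0 = 0.0051 / (0.0051 - 0.00202) = 1.655844
P1 = 499 * 1.655844 = 826.27 MW

826.27


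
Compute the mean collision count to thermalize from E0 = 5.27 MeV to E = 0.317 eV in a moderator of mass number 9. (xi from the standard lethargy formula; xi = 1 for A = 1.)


xi = 1 + (A-1)^2/(2A)*ln((A-1)/(A+1)) = 0.2066007 (for A = 9)
n = ln(E0/E) / xi
n = ln(5.27e6 / 0.317) / 0.2066007
n = ln(1.662461e+07) / 0.2066007 = 80.476

80.476


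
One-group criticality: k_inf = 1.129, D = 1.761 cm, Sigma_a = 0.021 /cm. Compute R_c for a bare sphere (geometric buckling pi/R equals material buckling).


L^2 = D / Sigma_a = 1.761 / 0.021 = 83.85714 cm^2
B_m^2 = (k_inf - 1) / L^2 = (1.129 - 1) / 83.85714 = 0.001538331 /cm^2
For a bare sphere: B_g = pi/R, so R_c = pi / sqrt(B_m^2)
R_c = pi / sqrt(0.001538331) = 80.099 cm

80.099
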